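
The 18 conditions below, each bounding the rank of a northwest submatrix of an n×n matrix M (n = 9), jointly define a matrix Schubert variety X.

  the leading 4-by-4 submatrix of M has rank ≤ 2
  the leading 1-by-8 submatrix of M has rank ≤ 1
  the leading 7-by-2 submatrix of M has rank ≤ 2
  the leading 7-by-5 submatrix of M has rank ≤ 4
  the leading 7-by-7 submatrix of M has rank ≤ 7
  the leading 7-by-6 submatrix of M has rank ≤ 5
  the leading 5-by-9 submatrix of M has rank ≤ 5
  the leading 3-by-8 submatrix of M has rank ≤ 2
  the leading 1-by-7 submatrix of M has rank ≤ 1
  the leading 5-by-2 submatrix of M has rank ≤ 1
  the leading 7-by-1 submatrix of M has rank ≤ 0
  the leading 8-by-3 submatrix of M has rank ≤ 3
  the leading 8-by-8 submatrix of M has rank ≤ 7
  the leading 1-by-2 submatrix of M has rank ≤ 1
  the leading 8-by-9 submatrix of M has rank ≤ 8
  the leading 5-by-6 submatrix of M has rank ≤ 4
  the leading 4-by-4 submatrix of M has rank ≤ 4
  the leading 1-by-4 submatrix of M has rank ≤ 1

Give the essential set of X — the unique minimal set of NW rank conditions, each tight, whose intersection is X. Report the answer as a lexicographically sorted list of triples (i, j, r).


Propagating the 18 rank bounds to every northwest block:

  row 1: 0  1  1  1  1  1  1  1  1
  row 2: 0  1  2  2  2  2  2  2  2
  row 3: 0  1  2  2  2  2  2  2  3
  row 4: 0  1  2  2  3  3  3  3  4
  row 5: 0  1  2  3  4  4  4  4  5
  row 6: 0  1  2  3  4  5  5  5  6
  row 7: 0  1  2  3  4  5  6  6  7
  row 8: 1  2  3  4  5  6  7  7  8
  row 9: 1  2  3  4  5  6  7  8  9

the unique w with this rank table is (2, 3, 9, 5, 4, 6, 7, 1, 8).

3 SE-corners of the 13-cell Rothe diagram give Ess(w):

[(3, 8, 2), (4, 4, 2), (7, 1, 0)]


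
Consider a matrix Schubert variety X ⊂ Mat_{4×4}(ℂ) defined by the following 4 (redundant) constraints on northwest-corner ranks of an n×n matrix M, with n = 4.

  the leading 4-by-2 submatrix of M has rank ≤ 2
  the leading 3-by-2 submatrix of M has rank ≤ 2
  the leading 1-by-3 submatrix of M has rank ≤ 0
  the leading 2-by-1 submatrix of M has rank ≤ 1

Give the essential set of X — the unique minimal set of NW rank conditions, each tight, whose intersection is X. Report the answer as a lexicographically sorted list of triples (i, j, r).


Reconstructing r_w from the 4 given conditions:

  row 1: 0 0 0 1
  row 2: 1 1 1 2
  row 3: 1 2 2 3
  row 4: 1 2 3 4

giving w = (4, 1, 2, 3) via Δ²R.

Fulton essential set (1 of the 3 Rothe cells):

[(1, 3, 0)]


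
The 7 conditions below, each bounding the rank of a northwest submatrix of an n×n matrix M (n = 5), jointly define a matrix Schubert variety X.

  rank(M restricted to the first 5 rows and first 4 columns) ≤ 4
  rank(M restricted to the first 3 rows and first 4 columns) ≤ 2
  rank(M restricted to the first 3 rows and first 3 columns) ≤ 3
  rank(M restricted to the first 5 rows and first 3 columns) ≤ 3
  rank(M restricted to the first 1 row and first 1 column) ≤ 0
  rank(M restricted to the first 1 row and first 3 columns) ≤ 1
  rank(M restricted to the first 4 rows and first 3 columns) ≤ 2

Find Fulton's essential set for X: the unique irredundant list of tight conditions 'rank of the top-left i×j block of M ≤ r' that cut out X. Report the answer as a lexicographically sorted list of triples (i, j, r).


Recovering R(i,j) via the rank-extension bound from the 7 conditions:

  R[1]: 0 1 1 1 1
  R[2]: 1 2 2 2 2
  R[3]: 1 2 2 2 3
  R[4]: 1 2 2 3 4
  R[5]: 1 2 3 4 5

giving w = (2, 1, 5, 4, 3) via Δ²R.

|D(w)|=4, |Ess(w)|=3:

[(1, 1, 0), (3, 4, 2), (4, 3, 2)]


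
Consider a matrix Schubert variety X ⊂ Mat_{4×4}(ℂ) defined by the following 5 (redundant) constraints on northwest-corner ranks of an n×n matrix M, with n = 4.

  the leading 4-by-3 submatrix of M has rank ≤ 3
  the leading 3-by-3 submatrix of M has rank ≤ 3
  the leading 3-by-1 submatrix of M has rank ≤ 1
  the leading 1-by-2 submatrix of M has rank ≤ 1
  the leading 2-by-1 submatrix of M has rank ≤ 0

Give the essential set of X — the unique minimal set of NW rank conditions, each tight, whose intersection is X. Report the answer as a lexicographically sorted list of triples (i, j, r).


Computing R[i][j] = min implied NW-rank bound (n=4, 5 conditions):

  0  1  1  1
  0  1  2  2
  1  2  3  3
  1  2  3  4

second differences of R give the permutation w = (2, 3, 1, 4).

|D(w)|=2, |Ess(w)|=1:

[(2, 1, 0)]


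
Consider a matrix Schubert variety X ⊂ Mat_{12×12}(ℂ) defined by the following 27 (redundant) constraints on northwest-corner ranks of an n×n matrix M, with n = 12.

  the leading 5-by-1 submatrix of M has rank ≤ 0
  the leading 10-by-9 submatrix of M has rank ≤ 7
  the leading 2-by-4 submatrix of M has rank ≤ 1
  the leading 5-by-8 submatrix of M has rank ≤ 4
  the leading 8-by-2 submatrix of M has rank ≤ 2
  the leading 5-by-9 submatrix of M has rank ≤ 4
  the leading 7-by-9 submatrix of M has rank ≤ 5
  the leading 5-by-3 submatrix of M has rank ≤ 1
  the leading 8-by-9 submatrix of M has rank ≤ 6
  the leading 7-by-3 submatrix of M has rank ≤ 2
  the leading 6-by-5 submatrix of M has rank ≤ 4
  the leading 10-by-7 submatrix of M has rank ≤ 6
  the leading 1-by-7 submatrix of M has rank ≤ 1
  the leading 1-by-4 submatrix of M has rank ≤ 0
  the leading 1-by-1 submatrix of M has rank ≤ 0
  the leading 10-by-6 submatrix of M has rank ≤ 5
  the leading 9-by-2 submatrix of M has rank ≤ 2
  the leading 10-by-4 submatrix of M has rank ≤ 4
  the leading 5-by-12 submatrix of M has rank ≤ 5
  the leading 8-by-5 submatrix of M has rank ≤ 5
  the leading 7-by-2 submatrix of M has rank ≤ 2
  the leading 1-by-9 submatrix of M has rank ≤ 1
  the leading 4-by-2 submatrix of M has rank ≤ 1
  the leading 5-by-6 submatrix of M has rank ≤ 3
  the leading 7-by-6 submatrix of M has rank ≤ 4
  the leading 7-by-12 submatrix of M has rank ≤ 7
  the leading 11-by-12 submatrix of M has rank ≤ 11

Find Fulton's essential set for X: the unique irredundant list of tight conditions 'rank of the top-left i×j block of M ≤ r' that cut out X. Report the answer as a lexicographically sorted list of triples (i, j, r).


Propagating the 27 rank bounds to every northwest block:

  i=1: 0, 0, 0, 0, 1, 1, 1, 1, 1, 1, 1, 1
  i=2: 0, 1, 1, 1, 2, 2, 2, 2, 2, 2, 2, 2
  i=3: 0, 1, 1, 2, 3, 3, 3, 3, 3, 3, 3, 3
  i=4: 0, 1, 1, 2, 3, 3, 4, 4, 4, 4, 4, 4
  i=5: 0, 1, 1, 2, 3, 3, 4, 4, 4, 5, 5, 5
  i=6: 1, 2, 2, 3, 4, 4, 5, 5, 5, 6, 6, 6
  i=7: 1, 2, 2, 3, 4, 4, 5, 5, 5, 6, 7, 7
  i=8: 1, 2, 3, 4, 5, 5, 6, 6, 6, 7, 8, 8
  i=9: 1, 2, 3, 4, 5, 5, 6, 7, 7, 8, 9, 9
  i=10: 1, 2, 3, 4, 5, 5, 6, 7, 7, 8, 9, 10
  i=11: 1, 2, 3, 4, 5, 6, 7, 8, 8, 9, 10, 11
  i=12: 1, 2, 3, 4, 5, 6, 7, 8, 9, 10, 11, 12

so w = (5, 2, 4, 7, 10, 1, 11, 3, 8, 12, 6, 9).

Rothe diagram D(w) (22 cells), 10 SE-corners (essential conditions):

[(1, 4, 0), (5, 1, 0), (5, 3, 1), (5, 6, 3), (5, 9, 4), (7, 3, 2), (7, 6, 4), (7, 9, 5), (10, 6, 5), (10, 9, 7)]


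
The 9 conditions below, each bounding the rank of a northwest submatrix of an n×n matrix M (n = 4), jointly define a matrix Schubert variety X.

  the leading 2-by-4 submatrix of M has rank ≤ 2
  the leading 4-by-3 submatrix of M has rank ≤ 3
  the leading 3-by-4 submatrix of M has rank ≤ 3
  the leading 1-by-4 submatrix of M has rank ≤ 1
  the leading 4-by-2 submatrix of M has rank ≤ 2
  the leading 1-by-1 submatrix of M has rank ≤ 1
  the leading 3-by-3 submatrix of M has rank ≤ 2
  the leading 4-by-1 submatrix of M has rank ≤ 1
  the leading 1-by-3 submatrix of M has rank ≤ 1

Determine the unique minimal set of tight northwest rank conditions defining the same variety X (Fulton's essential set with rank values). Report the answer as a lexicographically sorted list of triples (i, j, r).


Recovering R(i,j) via the rank-extension bound from the 9 conditions:

  row 1: 1  1  1  1
  row 2: 1  2  2  2
  row 3: 1  2  2  3
  row 4: 1  2  3  4

the unique w with this rank table is (1, 2, 4, 3).

1 SE-corner of the 1-cell Rothe diagram gives Ess(w):

[(3, 3, 2)]


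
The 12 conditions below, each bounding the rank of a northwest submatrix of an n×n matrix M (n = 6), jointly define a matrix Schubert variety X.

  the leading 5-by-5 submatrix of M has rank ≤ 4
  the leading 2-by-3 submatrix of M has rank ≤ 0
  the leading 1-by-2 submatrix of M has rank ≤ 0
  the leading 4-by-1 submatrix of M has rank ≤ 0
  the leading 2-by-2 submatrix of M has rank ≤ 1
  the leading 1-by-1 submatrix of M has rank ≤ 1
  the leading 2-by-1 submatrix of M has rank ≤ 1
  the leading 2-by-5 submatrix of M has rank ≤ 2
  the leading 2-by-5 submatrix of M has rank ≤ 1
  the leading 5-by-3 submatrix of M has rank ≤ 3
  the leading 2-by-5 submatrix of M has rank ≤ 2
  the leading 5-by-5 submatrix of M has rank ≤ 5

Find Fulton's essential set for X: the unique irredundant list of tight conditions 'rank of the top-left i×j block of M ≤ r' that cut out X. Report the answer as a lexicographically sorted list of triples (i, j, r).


Rank table r_w(6×6) implied by the 12 constraints:

  0  0  0  1  1  1
  0  0  0  1  1  2
  0  1  1  2  2  3
  0  1  2  3  3  4
  1  2  3  4  4  5
  1  2  3  4  5  6

giving w = (4, 6, 2, 3, 1, 5) via Δ²R.

D(w) has 9 cells with 3 SE-corners; essential set:

[(2, 3, 0), (2, 5, 1), (4, 1, 0)]


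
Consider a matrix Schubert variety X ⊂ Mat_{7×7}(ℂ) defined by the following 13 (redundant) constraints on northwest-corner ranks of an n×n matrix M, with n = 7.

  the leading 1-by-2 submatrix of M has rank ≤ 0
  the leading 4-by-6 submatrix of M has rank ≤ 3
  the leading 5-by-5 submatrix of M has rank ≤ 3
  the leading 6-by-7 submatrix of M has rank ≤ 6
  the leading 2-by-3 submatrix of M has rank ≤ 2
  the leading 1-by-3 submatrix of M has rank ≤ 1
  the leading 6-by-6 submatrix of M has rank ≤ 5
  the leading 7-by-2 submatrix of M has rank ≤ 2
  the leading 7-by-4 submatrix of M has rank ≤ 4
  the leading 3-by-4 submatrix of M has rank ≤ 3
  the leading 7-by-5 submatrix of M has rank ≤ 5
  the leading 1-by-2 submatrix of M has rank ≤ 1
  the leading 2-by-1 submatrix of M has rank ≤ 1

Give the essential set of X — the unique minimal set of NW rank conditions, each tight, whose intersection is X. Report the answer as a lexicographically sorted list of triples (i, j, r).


Recovering R(i,j) via the rank-extension bound from the 13 conditions:

  0 0 1 1 1 1 1
  1 1 2 2 2 2 2
  1 2 3 3 3 3 3
  1 2 3 3 3 3 4
  1 2 3 3 3 4 5
  1 2 3 4 4 5 6
  1 2 3 4 5 6 7

the unique w with this rank table is (3, 1, 2, 7, 6, 4, 5).

Rothe diagram D(w) (7 cells), 3 SE-corners (essential conditions):

[(1, 2, 0), (4, 6, 3), (5, 5, 3)]


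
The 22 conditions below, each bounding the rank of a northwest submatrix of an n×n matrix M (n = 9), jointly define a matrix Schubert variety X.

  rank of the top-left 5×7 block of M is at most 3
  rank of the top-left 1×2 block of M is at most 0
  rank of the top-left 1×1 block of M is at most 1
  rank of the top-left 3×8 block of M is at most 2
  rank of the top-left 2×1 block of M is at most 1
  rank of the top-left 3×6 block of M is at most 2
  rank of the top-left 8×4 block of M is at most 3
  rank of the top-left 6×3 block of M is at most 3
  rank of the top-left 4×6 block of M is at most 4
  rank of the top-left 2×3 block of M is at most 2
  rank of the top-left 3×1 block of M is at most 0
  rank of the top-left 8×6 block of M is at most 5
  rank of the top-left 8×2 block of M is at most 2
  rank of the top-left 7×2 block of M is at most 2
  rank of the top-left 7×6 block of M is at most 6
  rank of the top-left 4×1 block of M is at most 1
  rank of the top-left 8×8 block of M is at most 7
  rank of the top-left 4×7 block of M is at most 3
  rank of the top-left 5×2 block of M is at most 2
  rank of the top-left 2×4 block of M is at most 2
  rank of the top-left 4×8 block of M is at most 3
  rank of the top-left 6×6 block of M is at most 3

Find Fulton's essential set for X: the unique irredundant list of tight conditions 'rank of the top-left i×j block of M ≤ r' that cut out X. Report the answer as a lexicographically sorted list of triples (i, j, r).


Recovering R(i,j) via the rank-extension bound from the 22 conditions:

  R[1]: 0  0  1  1  1  1  1  1  1
  R[2]: 0  1  2  2  2  2  2  2  2
  R[3]: 0  1  2  2  2  2  2  2  3
  R[4]: 1  2  3  3  3  3  3  3  4
  R[5]: 1  2  3  3  3  3  3  4  5
  R[6]: 1  2  3  3  3  3  4  5  6
  R[7]: 1  2  3  3  4  4  5  6  7
  R[8]: 1  2  3  3  4  5  6  7  8
  R[9]: 1  2  3  4  5  6  7  8  9

the unique w with this rank table is (3, 2, 9, 1, 8, 7, 5, 6, 4).

ℓ(w)=18; the 6 essential cells (i,j,r):

[(1, 2, 0), (3, 1, 0), (3, 8, 2), (5, 7, 3), (6, 6, 3), (8, 4, 3)]


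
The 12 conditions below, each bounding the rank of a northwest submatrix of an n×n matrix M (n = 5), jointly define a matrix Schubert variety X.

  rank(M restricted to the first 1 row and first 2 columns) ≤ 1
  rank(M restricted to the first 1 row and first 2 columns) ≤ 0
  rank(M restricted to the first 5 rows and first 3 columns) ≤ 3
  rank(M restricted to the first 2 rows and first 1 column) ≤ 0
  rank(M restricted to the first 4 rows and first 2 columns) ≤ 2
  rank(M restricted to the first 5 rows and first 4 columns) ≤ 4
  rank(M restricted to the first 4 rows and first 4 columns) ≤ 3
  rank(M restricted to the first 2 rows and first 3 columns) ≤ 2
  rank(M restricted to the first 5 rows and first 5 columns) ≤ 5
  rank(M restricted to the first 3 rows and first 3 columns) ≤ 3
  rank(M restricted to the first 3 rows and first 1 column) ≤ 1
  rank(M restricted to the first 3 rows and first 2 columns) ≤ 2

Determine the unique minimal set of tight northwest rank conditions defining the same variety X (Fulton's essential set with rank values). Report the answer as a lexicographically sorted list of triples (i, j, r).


Rank table r_w(5×5) implied by the 12 constraints:

  i=1: 0, 0, 1, 1, 1
  i=2: 0, 1, 2, 2, 2
  i=3: 1, 2, 3, 3, 3
  i=4: 1, 2, 3, 3, 4
  i=5: 1, 2, 3, 4, 5

giving w = (3, 2, 1, 5, 4) via Δ²R.

D(w) has 4 cells with 3 SE-corners; essential set:

[(1, 2, 0), (2, 1, 0), (4, 4, 3)]


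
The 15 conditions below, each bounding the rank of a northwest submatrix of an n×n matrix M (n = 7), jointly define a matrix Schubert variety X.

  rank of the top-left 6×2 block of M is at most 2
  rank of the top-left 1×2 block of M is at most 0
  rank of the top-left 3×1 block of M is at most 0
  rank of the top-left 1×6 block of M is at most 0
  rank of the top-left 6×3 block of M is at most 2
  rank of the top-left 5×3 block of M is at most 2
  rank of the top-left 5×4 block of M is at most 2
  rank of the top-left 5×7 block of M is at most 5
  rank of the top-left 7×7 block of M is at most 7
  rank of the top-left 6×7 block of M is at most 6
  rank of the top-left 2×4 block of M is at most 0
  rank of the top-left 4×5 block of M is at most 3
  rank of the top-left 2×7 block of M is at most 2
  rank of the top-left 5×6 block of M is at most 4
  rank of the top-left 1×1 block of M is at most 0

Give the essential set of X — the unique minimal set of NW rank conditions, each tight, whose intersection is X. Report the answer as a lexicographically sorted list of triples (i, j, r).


Computing R[i][j] = min implied NW-rank bound (n=7, 15 conditions):

  R[1]: 0  0  0  0  0  0  1
  R[2]: 0  0  0  0  1  1  2
  R[3]: 0  1  1  1  2  2  3
  R[4]: 1  2  2  2  3  3  4
  R[5]: 1  2  2  2  3  4  5
  R[6]: 1  2  2  3  4  5  6
  R[7]: 1  2  3  4  5  6  7

the unique w with this rank table is (7, 5, 2, 1, 6, 4, 3).

5 SE-corners of the 14-cell Rothe diagram give Ess(w):

[(1, 6, 0), (2, 4, 0), (3, 1, 0), (5, 4, 2), (6, 3, 2)]


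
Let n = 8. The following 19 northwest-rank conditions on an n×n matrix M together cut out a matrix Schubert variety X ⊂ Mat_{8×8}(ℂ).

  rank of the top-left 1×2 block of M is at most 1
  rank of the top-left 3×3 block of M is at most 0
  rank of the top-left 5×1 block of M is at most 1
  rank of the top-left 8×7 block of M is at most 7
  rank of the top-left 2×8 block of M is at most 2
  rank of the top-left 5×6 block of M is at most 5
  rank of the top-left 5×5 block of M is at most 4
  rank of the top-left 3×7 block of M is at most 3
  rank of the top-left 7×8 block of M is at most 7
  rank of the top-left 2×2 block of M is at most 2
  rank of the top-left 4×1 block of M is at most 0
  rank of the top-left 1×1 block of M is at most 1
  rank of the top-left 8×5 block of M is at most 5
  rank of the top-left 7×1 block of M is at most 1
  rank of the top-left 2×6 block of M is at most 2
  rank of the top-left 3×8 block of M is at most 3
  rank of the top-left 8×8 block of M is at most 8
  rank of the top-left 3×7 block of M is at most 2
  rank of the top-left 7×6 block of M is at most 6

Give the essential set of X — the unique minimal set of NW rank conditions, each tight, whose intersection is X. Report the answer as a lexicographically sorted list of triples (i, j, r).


The tightest implied rank at each (i,j), from the 19 conditions:

  i=1: 0, 0, 0, 1, 1, 1, 1, 1
  i=2: 0, 0, 0, 1, 2, 2, 2, 2
  i=3: 0, 0, 0, 1, 2, 2, 2, 3
  i=4: 0, 1, 1, 2, 3, 3, 3, 4
  i=5: 1, 2, 2, 3, 4, 4, 4, 5
  i=6: 1, 2, 3, 4, 5, 5, 5, 6
  i=7: 1, 2, 3, 4, 5, 6, 6, 7
  i=8: 1, 2, 3, 4, 5, 6, 7, 8

the unique w with this rank table is (4, 5, 8, 2, 1, 3, 6, 7).

D(w) has 12 cells with 3 SE-corners; essential set:

[(3, 3, 0), (3, 7, 2), (4, 1, 0)]


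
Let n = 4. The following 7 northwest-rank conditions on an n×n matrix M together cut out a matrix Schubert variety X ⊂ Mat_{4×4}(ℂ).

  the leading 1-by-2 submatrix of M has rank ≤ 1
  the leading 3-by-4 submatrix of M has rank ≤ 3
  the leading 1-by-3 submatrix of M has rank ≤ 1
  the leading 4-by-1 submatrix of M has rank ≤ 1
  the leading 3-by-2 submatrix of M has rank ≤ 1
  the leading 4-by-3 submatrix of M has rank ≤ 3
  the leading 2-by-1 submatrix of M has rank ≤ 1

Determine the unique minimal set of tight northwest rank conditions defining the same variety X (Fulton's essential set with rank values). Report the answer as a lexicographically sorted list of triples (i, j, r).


Reconstructing r_w from the 7 given conditions:

  i=1: 1, 1, 1, 1
  i=2: 1, 1, 2, 2
  i=3: 1, 1, 2, 3
  i=4: 1, 2, 3, 4

reading off 1-entries of Δ²R: w = (1, 3, 4, 2).

1 SE-corner of the 2-cell Rothe diagram gives Ess(w):

[(3, 2, 1)]


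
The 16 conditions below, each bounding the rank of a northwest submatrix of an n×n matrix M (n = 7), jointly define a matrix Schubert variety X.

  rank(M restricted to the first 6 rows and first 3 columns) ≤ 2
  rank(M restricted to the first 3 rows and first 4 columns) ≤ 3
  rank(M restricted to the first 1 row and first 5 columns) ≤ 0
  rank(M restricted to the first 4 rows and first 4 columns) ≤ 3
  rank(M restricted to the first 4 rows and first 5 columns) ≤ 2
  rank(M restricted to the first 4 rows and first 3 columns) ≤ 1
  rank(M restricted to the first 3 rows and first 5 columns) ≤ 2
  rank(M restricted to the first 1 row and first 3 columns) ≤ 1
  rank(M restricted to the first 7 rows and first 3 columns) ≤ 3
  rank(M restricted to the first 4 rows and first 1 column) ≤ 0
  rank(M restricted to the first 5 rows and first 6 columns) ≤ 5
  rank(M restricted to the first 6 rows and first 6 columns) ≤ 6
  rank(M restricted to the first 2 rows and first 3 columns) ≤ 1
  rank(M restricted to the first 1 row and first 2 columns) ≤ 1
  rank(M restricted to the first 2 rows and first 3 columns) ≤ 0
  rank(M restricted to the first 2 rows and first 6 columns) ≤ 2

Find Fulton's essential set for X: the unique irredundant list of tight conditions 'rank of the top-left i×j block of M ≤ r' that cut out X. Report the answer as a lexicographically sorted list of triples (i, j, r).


Reconstructing r_w from the 16 given conditions:

  R[1]: 0 0 0 0 0 1 1
  R[2]: 0 0 0 1 1 2 2
  R[3]: 0 1 1 2 2 3 3
  R[4]: 0 1 1 2 2 3 4
  R[5]: 1 2 2 3 3 4 5
  R[6]: 1 2 2 3 4 5 6
  R[7]: 1 2 3 4 5 6 7

the unique w with this rank table is (6, 4, 2, 7, 1, 5, 3).

Fulton essential set (6 of the 13 Rothe cells):

[(1, 5, 0), (2, 3, 0), (4, 1, 0), (4, 3, 1), (4, 5, 2), (6, 3, 2)]


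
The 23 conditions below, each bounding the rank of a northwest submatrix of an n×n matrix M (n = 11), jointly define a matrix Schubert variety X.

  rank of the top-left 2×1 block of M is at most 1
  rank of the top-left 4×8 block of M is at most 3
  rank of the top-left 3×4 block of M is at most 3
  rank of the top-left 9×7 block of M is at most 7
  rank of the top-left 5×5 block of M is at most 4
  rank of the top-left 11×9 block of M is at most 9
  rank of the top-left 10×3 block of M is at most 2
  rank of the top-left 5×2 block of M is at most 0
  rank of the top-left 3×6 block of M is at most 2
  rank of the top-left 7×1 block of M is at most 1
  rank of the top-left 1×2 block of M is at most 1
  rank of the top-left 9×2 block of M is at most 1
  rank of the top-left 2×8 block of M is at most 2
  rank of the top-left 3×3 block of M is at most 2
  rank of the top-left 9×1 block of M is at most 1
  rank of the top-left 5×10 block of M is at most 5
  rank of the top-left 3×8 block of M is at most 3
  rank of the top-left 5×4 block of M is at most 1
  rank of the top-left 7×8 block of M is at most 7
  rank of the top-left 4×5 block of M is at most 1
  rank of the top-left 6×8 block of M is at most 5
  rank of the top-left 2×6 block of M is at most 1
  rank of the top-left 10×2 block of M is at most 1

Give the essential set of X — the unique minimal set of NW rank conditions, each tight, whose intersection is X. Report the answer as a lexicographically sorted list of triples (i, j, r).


Propagating the 23 rank bounds to every northwest block:

  R[1]: 0 | 0 | 1 | 1 | 1 | 1 | 1 | 1 | 1 | 1 | 1
  R[2]: 0 | 0 | 1 | 1 | 1 | 1 | 2 | 2 | 2 | 2 | 2
  R[3]: 0 | 0 | 1 | 1 | 1 | 2 | 3 | 3 | 3 | 3 | 3
  R[4]: 0 | 0 | 1 | 1 | 1 | 2 | 3 | 3 | 4 | 4 | 4
  R[5]: 0 | 0 | 1 | 1 | 2 | 3 | 4 | 4 | 5 | 5 | 5
  R[6]: 1 | 1 | 2 | 2 | 3 | 4 | 5 | 5 | 6 | 6 | 6
  R[7]: 1 | 1 | 2 | 3 | 4 | 5 | 6 | 6 | 7 | 7 | 7
  R[8]: 1 | 1 | 2 | 3 | 4 | 5 | 6 | 7 | 8 | 8 | 8
  R[9]: 1 | 1 | 2 | 3 | 4 | 5 | 6 | 7 | 8 | 9 | 9
  R[10]: 1 | 1 | 2 | 3 | 4 | 5 | 6 | 7 | 8 | 9 | 10
  R[11]: 1 | 2 | 3 | 4 | 5 | 6 | 7 | 8 | 9 | 10 | 11

reading off 1-entries of Δ²R: w = (3, 7, 6, 9, 5, 1, 4, 8, 10, 11, 2).

6 SE-corners of the 23-cell Rothe diagram give Ess(w):

[(2, 6, 1), (4, 5, 1), (4, 8, 3), (5, 2, 0), (5, 4, 1), (10, 2, 1)]


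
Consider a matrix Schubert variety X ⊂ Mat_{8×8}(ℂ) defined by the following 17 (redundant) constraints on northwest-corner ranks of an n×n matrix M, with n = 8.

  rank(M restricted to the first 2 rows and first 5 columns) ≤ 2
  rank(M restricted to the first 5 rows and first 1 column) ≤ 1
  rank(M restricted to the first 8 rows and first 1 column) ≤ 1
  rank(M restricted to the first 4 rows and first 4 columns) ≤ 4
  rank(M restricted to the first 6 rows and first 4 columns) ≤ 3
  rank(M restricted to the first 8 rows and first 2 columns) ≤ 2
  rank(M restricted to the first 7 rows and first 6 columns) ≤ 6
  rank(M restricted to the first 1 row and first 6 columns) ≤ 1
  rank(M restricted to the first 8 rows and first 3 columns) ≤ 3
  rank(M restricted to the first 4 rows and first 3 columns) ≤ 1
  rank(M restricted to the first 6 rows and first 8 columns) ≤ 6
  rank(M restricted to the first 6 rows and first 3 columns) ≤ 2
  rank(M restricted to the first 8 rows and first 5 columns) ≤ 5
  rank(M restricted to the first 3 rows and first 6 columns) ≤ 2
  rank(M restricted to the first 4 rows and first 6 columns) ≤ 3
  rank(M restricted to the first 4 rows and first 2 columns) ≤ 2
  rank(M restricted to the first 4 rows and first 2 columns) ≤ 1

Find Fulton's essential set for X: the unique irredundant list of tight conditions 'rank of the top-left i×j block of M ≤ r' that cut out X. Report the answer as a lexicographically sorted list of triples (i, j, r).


The tightest implied rank at each (i,j), from the 17 conditions:

  R[1]: 1 | 1 | 1 | 1 | 1 | 1 | 1 | 1
  R[2]: 1 | 1 | 1 | 2 | 2 | 2 | 2 | 2
  R[3]: 1 | 1 | 1 | 2 | 2 | 2 | 3 | 3
  R[4]: 1 | 1 | 1 | 2 | 3 | 3 | 4 | 4
  R[5]: 1 | 2 | 2 | 3 | 4 | 4 | 5 | 5
  R[6]: 1 | 2 | 2 | 3 | 4 | 5 | 6 | 6
  R[7]: 1 | 2 | 3 | 4 | 5 | 6 | 7 | 7
  R[8]: 1 | 2 | 3 | 4 | 5 | 6 | 7 | 8

hence w(1..8) = (1, 4, 7, 5, 2, 6, 3, 8).

D(w) has 9 cells with 3 SE-corners; essential set:

[(3, 6, 2), (4, 3, 1), (6, 3, 2)]


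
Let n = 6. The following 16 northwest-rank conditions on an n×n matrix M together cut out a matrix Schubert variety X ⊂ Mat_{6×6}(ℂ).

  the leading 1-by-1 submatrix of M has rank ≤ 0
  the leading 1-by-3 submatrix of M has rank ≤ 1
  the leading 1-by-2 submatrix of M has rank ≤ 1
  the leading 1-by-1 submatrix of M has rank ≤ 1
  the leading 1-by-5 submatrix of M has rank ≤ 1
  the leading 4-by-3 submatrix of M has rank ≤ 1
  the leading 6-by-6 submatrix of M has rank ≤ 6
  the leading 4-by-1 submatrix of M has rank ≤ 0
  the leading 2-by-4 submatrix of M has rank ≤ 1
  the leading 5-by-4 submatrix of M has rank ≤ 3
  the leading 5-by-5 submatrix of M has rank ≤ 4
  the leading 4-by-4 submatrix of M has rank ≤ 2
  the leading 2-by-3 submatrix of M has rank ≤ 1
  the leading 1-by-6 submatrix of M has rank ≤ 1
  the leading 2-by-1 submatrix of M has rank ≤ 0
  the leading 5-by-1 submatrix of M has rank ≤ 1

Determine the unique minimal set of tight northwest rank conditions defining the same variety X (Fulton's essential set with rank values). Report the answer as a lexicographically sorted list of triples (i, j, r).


Computing R[i][j] = min implied NW-rank bound (n=6, 16 conditions):

  0  1  1  1  1  1
  0  1  1  1  2  2
  0  1  1  2  3  3
  0  1  1  2  3  4
  1  2  2  3  4  5
  1  2  3  4  5  6

giving w = (2, 5, 4, 6, 1, 3) via Δ²R.

Fulton essential set (3 of the 8 Rothe cells):

[(2, 4, 1), (4, 1, 0), (4, 3, 1)]


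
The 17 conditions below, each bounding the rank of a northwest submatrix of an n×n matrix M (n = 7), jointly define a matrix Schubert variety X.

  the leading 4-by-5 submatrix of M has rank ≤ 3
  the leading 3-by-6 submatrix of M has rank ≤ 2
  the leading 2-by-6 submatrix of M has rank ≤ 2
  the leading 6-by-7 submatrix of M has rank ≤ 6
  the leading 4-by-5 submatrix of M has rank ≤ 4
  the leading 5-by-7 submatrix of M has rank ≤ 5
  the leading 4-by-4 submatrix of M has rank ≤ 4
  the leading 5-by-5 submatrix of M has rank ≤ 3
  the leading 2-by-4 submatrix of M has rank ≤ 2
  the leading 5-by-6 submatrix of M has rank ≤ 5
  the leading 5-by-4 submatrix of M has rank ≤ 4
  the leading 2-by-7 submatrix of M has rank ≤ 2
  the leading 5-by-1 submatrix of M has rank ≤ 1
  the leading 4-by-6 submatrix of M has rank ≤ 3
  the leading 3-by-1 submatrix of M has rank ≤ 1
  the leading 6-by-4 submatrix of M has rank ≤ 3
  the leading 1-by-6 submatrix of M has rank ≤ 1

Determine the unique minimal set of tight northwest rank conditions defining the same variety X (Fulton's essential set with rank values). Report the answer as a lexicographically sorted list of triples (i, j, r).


Reconstructing r_w from the 17 given conditions:

  R[1]: 1 1 1 1 1 1 1
  R[2]: 1 2 2 2 2 2 2
  R[3]: 1 2 2 2 2 2 3
  R[4]: 1 2 3 3 3 3 4
  R[5]: 1 2 3 3 3 4 5
  R[6]: 1 2 3 3 4 5 6
  R[7]: 1 2 3 4 5 6 7

hence w(1..7) = (1, 2, 7, 3, 6, 5, 4).

Rothe diagram D(w) (7 cells), 3 SE-corners (essential conditions):

[(3, 6, 2), (5, 5, 3), (6, 4, 3)]


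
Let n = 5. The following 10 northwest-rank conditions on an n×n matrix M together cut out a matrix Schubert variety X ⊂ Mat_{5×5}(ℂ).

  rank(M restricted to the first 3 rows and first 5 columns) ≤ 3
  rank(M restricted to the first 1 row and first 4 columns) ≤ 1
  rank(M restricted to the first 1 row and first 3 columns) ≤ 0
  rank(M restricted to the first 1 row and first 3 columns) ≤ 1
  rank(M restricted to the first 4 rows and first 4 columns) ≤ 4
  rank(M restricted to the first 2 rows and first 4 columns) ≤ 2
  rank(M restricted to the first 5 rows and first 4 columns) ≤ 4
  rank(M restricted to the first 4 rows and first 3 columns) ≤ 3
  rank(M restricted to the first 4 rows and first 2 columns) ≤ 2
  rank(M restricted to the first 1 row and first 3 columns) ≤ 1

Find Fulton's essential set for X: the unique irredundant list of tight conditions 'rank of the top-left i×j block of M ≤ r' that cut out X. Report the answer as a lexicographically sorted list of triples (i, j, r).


The tightest implied rank at each (i,j), from the 10 conditions:

  row 1: 0 | 0 | 0 | 1 | 1
  row 2: 1 | 1 | 1 | 2 | 2
  row 3: 1 | 2 | 2 | 3 | 3
  row 4: 1 | 2 | 3 | 4 | 4
  row 5: 1 | 2 | 3 | 4 | 5

so w = (4, 1, 2, 3, 5).

Rothe diagram D(w) (3 cells), 1 SE-corner (essential condition):

[(1, 3, 0)]


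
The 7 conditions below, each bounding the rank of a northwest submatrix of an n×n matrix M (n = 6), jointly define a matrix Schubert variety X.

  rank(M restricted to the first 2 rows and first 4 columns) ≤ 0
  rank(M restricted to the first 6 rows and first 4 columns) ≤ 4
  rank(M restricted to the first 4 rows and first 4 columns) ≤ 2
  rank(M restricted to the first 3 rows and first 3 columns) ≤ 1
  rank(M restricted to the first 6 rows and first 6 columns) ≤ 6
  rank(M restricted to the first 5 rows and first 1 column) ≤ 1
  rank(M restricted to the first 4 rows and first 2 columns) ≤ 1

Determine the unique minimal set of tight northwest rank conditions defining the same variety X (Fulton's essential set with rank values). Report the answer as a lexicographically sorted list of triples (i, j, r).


Propagating the 7 rank bounds to every northwest block:

  0  0  0  0  1  1
  0  0  0  0  1  2
  1  1  1  1  2  3
  1  1  2  2  3  4
  1  2  3  3  4  5
  1  2  3  4  5  6

the unique w with this rank table is (5, 6, 1, 3, 2, 4).

ℓ(w)=9; the 2 essential cells (i,j,r):

[(2, 4, 0), (4, 2, 1)]


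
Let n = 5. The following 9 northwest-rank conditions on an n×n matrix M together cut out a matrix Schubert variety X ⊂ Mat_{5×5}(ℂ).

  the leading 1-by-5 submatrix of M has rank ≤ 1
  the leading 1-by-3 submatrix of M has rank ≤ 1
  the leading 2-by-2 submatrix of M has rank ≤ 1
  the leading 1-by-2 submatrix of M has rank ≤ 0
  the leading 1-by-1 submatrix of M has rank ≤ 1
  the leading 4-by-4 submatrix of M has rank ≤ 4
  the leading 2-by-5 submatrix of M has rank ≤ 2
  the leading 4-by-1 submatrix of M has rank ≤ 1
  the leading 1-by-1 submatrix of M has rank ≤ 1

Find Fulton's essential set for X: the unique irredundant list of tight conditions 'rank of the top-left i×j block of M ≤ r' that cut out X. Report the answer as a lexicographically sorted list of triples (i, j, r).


Reconstructing r_w from the 9 given conditions:

  i=1: 0  0  1  1  1
  i=2: 1  1  2  2  2
  i=3: 1  2  3  3  3
  i=4: 1  2  3  4  4
  i=5: 1  2  3  4  5

so w = (3, 1, 2, 4, 5).

ℓ(w)=2; the 1 essential cell (i,j,r):

[(1, 2, 0)]


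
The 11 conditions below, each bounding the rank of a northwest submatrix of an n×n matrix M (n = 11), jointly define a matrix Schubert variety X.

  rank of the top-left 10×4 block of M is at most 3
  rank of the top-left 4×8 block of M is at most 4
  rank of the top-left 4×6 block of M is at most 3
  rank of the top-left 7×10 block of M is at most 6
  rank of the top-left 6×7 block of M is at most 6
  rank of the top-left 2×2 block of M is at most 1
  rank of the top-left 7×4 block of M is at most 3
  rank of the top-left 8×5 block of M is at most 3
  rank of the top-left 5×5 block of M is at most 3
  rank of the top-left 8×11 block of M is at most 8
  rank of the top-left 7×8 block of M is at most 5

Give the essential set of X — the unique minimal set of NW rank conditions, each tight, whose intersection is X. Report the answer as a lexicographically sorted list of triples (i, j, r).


Reconstructing r_w from the 11 given conditions:

  row 1: 1 | 1 | 1 | 1 | 1 | 1 | 1 | 1 | 1 | 1 | 1
  row 2: 1 | 1 | 2 | 2 | 2 | 2 | 2 | 2 | 2 | 2 | 2
  row 3: 1 | 2 | 3 | 3 | 3 | 3 | 3 | 3 | 3 | 3 | 3
  row 4: 1 | 2 | 3 | 3 | 3 | 3 | 4 | 4 | 4 | 4 | 4
  row 5: 1 | 2 | 3 | 3 | 3 | 4 | 5 | 5 | 5 | 5 | 5
  row 6: 1 | 2 | 3 | 3 | 3 | 4 | 5 | 5 | 6 | 6 | 6
  row 7: 1 | 2 | 3 | 3 | 3 | 4 | 5 | 5 | 6 | 6 | 7
  row 8: 1 | 2 | 3 | 3 | 3 | 4 | 5 | 6 | 7 | 7 | 8
  row 9: 1 | 2 | 3 | 3 | 4 | 5 | 6 | 7 | 8 | 8 | 9
  row 10: 1 | 2 | 3 | 3 | 4 | 5 | 6 | 7 | 8 | 9 | 10
  row 11: 1 | 2 | 3 | 4 | 5 | 6 | 7 | 8 | 9 | 10 | 11

the unique w with this rank table is (1, 3, 2, 7, 6, 9, 11, 8, 5, 10, 4).

D(w) has 17 cells with 6 SE-corners; essential set:

[(2, 2, 1), (4, 6, 3), (7, 8, 5), (7, 10, 6), (8, 5, 3), (10, 4, 3)]


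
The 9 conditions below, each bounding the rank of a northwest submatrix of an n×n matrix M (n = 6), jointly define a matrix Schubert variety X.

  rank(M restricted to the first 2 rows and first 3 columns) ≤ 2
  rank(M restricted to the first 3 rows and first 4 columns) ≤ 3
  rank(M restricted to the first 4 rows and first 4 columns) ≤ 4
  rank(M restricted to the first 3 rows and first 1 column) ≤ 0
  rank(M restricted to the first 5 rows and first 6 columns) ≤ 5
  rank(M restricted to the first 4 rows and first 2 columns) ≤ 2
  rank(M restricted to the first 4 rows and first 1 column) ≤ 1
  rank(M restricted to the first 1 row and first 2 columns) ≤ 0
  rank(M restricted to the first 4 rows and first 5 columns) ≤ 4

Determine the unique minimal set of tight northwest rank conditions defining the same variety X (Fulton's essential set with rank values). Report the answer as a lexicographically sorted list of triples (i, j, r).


The tightest implied rank at each (i,j), from the 9 conditions:

  R[1]: 0  0  1  1  1  1
  R[2]: 0  1  2  2  2  2
  R[3]: 0  1  2  3  3  3
  R[4]: 1  2  3  4  4  4
  R[5]: 1  2  3  4  5  5
  R[6]: 1  2  3  4  5  6

hence w(1..6) = (3, 2, 4, 1, 5, 6).

Fulton essential set (2 of the 4 Rothe cells):

[(1, 2, 0), (3, 1, 0)]


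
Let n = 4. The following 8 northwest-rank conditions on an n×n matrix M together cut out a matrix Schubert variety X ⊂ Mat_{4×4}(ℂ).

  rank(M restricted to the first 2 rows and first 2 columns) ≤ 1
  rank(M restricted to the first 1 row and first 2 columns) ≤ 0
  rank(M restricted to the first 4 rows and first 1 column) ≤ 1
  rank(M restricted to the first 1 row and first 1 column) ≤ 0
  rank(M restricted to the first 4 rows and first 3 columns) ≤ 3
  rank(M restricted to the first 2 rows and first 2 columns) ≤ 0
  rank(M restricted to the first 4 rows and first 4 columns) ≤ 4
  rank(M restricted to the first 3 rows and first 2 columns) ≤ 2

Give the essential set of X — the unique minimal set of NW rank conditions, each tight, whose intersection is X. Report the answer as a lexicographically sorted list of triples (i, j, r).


Rank table r_w(4×4) implied by the 8 constraints:

  R[1]: 0  0  1  1
  R[2]: 0  0  1  2
  R[3]: 1  1  2  3
  R[4]: 1  2  3  4

hence w(1..4) = (3, 4, 1, 2).

1 SE-corner of the 4-cell Rothe diagram gives Ess(w):

[(2, 2, 0)]


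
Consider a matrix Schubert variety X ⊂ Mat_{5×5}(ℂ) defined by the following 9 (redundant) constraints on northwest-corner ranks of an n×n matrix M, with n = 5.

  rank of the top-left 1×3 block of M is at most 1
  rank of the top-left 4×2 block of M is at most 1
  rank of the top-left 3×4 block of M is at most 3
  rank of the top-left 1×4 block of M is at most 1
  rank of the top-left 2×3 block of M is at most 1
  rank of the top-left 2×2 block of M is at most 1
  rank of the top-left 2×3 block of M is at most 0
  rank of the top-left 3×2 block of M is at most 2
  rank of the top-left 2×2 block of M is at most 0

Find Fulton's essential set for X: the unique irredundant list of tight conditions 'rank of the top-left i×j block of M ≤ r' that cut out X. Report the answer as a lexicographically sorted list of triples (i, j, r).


Propagating the 9 rank bounds to every northwest block:

  row 1: 0 | 0 | 0 | 1 | 1
  row 2: 0 | 0 | 0 | 1 | 2
  row 3: 1 | 1 | 1 | 2 | 3
  row 4: 1 | 1 | 2 | 3 | 4
  row 5: 1 | 2 | 3 | 4 | 5

so w = (4, 5, 1, 3, 2).

Rothe diagram D(w) (7 cells), 2 SE-corners (essential conditions):

[(2, 3, 0), (4, 2, 1)]


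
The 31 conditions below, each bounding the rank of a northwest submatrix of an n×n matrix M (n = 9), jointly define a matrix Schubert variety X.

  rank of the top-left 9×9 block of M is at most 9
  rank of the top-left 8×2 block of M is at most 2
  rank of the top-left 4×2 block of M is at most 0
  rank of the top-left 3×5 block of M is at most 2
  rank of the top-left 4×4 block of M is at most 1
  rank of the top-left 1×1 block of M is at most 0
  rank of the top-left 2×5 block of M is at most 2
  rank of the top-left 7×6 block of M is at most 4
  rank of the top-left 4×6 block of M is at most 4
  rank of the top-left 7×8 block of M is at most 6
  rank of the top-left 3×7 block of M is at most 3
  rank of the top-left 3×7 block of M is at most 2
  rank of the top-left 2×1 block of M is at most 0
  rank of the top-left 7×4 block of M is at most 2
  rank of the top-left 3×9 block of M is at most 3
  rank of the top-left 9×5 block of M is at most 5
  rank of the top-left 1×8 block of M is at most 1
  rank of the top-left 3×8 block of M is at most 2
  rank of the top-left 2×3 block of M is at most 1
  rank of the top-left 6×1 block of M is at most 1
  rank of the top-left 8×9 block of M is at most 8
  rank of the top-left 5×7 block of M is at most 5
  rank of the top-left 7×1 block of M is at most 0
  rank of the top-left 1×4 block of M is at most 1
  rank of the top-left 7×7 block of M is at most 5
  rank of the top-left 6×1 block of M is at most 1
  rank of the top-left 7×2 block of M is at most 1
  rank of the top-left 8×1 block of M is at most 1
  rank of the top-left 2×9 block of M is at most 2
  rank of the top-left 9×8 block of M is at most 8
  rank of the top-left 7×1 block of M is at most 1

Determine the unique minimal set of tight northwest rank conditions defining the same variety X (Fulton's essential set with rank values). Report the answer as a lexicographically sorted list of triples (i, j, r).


Computing R[i][j] = min implied NW-rank bound (n=9, 31 conditions):

  R[1]: 0 | 0 | 1 | 1 | 1 | 1 | 1 | 1 | 1
  R[2]: 0 | 0 | 1 | 1 | 2 | 2 | 2 | 2 | 2
  R[3]: 0 | 0 | 1 | 1 | 2 | 2 | 2 | 2 | 3
  R[4]: 0 | 0 | 1 | 1 | 2 | 3 | 3 | 3 | 4
  R[5]: 0 | 1 | 2 | 2 | 3 | 4 | 4 | 4 | 5
  R[6]: 0 | 1 | 2 | 2 | 3 | 4 | 5 | 5 | 6
  R[7]: 0 | 1 | 2 | 2 | 3 | 4 | 5 | 6 | 7
  R[8]: 1 | 2 | 3 | 3 | 4 | 5 | 6 | 7 | 8
  R[9]: 1 | 2 | 3 | 4 | 5 | 6 | 7 | 8 | 9

giving w = (3, 5, 9, 6, 2, 7, 8, 1, 4) via Δ²R.

Fulton essential set (5 of the 19 Rothe cells):

[(3, 8, 2), (4, 2, 0), (4, 4, 1), (7, 1, 0), (7, 4, 2)]


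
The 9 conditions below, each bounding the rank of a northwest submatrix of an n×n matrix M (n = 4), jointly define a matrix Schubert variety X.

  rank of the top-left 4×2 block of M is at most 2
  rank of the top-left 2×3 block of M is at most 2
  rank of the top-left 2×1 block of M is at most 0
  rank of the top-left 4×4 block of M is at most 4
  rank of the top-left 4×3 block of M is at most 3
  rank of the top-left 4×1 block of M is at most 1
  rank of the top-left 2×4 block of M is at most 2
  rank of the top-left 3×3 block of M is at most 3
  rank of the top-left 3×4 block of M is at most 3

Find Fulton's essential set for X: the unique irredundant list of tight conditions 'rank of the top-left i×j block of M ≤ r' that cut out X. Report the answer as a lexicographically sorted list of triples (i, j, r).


Propagating the 9 rank bounds to every northwest block:

  R[1]: 0, 1, 1, 1
  R[2]: 0, 1, 2, 2
  R[3]: 1, 2, 3, 3
  R[4]: 1, 2, 3, 4

second differences of R give the permutation w = (2, 3, 1, 4).

|D(w)|=2, |Ess(w)|=1:

[(2, 1, 0)]


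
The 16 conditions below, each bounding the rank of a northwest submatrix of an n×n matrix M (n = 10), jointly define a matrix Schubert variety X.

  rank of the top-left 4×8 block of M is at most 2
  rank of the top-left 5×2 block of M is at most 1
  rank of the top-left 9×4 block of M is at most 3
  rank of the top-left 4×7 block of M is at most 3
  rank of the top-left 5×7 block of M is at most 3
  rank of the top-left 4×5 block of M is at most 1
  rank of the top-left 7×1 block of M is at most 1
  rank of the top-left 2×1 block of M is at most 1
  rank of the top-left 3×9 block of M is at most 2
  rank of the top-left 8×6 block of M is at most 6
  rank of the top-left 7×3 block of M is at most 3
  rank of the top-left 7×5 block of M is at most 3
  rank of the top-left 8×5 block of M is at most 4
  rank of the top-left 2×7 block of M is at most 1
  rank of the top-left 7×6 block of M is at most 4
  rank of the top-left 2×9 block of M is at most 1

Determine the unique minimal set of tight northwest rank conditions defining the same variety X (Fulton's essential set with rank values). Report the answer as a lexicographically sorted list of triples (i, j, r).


Recovering R(i,j) via the rank-extension bound from the 16 conditions:

  R[1]: 1 1 1 1 1 1 1 1 1 1
  R[2]: 1 1 1 1 1 1 1 1 1 2
  R[3]: 1 1 1 1 1 2 2 2 2 3
  R[4]: 1 1 1 1 1 2 2 2 3 4
  R[5]: 1 1 2 2 2 3 3 3 4 5
  R[6]: 1 2 3 3 3 4 4 4 5 6
  R[7]: 1 2 3 3 3 4 5 5 6 7
  R[8]: 1 2 3 3 4 5 6 6 7 8
  R[9]: 1 2 3 3 4 5 6 7 8 9
  R[10]: 1 2 3 4 5 6 7 8 9 10

giving w = (1, 10, 6, 9, 3, 2, 7, 5, 8, 4) via Δ²R.

|D(w)|=23, |Ess(w)|=6:

[(2, 9, 1), (4, 5, 1), (4, 8, 2), (5, 2, 1), (7, 5, 3), (9, 4, 3)]
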